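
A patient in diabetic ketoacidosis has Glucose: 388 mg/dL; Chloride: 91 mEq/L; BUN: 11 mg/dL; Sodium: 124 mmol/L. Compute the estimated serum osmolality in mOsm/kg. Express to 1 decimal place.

273.5 mOsm/kg

Calculated osmolality = 2·Na + glucose/18 + BUN/2.8
= 2·124 + 388/18 + 11/2.8
= 248 + 21.56 + 3.93
= 273.49 mOsm/kg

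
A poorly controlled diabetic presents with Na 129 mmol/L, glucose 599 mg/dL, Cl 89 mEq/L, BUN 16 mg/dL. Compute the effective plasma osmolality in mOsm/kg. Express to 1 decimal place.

291.3 mOsm/kg

Effective osmolality excludes urea (freely permeant across cell membranes):
2·Na + glucose/18
= 2·129 + 599/18
= 258 + 33.28
= 291.28 mOsm/kg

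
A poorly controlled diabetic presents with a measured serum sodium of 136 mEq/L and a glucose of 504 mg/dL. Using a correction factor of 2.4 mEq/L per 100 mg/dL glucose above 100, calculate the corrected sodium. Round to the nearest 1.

146 mEq/L

Corrected Na = measured Na + 2.4 · (glucose − 100)/100
= 136 + 2.4 · (504 − 100)/100
= 136 + 9.7
= 145.7 mEq/L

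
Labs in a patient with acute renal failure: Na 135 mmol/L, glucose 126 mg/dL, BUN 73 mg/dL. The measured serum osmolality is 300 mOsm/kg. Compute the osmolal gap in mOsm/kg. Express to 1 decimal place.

-3.1 mOsm/kg

Calculated osmolality = 2·Na + glucose/18 + BUN/2.8
= 2·135 + 126/18 + 73/2.8
= 270 + 7 + 26.07
= 303.07 mOsm/kg ≈ 303.1 mOsm/kg
Osmolar gap = measured − calculated = 300 − 303.1 = -3.1 mOsm/kg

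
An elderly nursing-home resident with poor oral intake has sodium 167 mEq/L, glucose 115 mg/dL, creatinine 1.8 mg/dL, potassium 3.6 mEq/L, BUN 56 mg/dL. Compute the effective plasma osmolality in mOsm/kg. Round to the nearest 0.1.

Effective osmolality excludes urea (freely permeant across cell membranes):
2·Na + glucose/18
= 2·167 + 115/18
= 334 + 6.39
= 340.39 mOsm/kg

340.4 mOsm/kg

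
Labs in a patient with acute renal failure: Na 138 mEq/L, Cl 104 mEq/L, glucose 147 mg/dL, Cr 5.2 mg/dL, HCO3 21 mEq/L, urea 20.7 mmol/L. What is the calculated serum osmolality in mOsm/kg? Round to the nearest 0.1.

Calculated osmolality = 2·Na + glucose/18 + urea
= 2·138 + 147/18 + 20.7
= 276 + 8.17 + 20.70
= 304.87 mOsm/kg

304.9 mOsm/kg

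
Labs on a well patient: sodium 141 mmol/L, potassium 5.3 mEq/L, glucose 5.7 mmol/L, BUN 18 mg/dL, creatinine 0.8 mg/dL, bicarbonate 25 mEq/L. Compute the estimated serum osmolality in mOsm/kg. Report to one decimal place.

Calculated osmolality = 2·Na + glucose + BUN/2.8
= 2·141 + 5.7 + 18/2.8
= 282 + 5.70 + 6.43
= 294.13 mOsm/kg

294.1 mOsm/kg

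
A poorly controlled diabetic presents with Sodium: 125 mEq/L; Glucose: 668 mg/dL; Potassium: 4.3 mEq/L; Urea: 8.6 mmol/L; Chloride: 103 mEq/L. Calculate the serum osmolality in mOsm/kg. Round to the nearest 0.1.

Calculated osmolality = 2·Na + glucose/18 + urea
= 2·125 + 668/18 + 8.6
= 250 + 37.11 + 8.60
= 295.71 mOsm/kg

295.7 mOsm/kg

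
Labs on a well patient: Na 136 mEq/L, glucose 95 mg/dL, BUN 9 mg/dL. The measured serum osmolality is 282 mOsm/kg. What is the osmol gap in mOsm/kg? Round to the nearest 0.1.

Calculated osmolality = 2·Na + glucose/18 + BUN/2.8
= 2·136 + 95/18 + 9/2.8
= 272 + 5.28 + 3.21
= 280.49 mOsm/kg ≈ 280.5 mOsm/kg
Osmolar gap = measured − calculated = 282 − 280.5 = 1.5 mOsm/kg

1.5 mOsm/kg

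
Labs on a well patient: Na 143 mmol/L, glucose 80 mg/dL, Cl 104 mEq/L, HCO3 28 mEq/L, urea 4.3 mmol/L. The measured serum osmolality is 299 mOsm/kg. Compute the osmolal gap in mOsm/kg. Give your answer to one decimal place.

Calculated osmolality = 2·Na + glucose/18 + urea
= 2·143 + 80/18 + 4.3
= 286 + 4.44 + 4.30
= 294.74 mOsm/kg ≈ 294.7 mOsm/kg
Osmolar gap = measured − calculated = 299 − 294.7 = 4.3 mOsm/kg

4.3 mOsm/kg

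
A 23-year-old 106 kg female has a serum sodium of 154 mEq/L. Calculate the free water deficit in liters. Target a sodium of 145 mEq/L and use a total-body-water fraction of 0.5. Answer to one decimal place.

TBW = 0.5 · 106 = 53 L
Free water deficit = TBW · (Na/145 − 1)
= 53 · (154/145 − 1)
= 53 · 0.0621
= 3.29 L

3.3 L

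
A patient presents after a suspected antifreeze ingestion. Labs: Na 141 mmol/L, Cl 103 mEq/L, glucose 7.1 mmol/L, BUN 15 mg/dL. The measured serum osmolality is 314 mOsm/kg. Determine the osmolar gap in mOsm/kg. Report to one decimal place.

19.5 mOsm/kg

Calculated osmolality = 2·Na + glucose + BUN/2.8
= 2·141 + 7.1 + 15/2.8
= 282 + 7.10 + 5.36
= 294.46 mOsm/kg ≈ 294.5 mOsm/kg
Osmolar gap = measured − calculated = 314 − 294.5 = 19.5 mOsm/kg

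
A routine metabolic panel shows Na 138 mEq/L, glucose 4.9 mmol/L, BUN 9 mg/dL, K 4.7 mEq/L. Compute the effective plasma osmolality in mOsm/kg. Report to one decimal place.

280.9 mOsm/kg

Effective osmolality excludes urea (freely permeant across cell membranes):
2·Na + glucose
= 2·138 + 4.9
= 276 + 4.9
= 280.9 mOsm/kg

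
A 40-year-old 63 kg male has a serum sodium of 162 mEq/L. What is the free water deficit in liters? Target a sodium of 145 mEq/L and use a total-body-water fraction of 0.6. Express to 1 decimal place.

TBW = 0.6 · 63 = 37.8 L
Free water deficit = TBW · (Na/145 − 1)
= 37.8 · (162/145 − 1)
= 37.8 · 0.1172
= 4.43 L

4.4 L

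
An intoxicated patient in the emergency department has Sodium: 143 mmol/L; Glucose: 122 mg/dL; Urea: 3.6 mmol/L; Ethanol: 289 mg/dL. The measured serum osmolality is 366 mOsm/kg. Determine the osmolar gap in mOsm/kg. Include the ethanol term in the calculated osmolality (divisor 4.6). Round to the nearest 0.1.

Calculated osmolality = 2·Na + glucose/18 + urea + ethanol/4.6
= 2·143 + 122/18 + 3.6 + 289/4.6
= 286 + 6.78 + 3.60 + 62.83
= 359.21 mOsm/kg ≈ 359.2 mOsm/kg
Osmolar gap = measured − calculated = 366 − 359.2 = 6.8 mOsm/kg

6.8 mOsm/kg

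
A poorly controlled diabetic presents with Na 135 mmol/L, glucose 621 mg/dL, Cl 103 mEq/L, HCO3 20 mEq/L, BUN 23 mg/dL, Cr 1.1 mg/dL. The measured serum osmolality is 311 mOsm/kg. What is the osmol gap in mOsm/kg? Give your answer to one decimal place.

Calculated osmolality = 2·Na + glucose/18 + BUN/2.8
= 2·135 + 621/18 + 23/2.8
= 270 + 34.50 + 8.21
= 312.71 mOsm/kg ≈ 312.7 mOsm/kg
Osmolar gap = measured − calculated = 311 − 312.7 = -1.7 mOsm/kg

-1.7 mOsm/kg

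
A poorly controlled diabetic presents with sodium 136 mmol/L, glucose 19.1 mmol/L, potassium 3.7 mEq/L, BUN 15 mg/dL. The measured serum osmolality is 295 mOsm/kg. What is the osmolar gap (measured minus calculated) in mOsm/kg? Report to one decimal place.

-1.5 mOsm/kg

Calculated osmolality = 2·Na + glucose + BUN/2.8
= 2·136 + 19.1 + 15/2.8
= 272 + 19.10 + 5.36
= 296.46 mOsm/kg ≈ 296.5 mOsm/kg
Osmolar gap = measured − calculated = 295 − 296.5 = -1.5 mOsm/kg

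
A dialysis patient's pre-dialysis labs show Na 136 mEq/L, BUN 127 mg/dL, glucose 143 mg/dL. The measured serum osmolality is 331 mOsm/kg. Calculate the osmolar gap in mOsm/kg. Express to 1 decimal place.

5.7 mOsm/kg

Calculated osmolality = 2·Na + glucose/18 + BUN/2.8
= 2·136 + 143/18 + 127/2.8
= 272 + 7.94 + 45.36
= 325.3 mOsm/kg ≈ 325.3 mOsm/kg
Osmolar gap = measured − calculated = 331 − 325.3 = 5.7 mOsm/kg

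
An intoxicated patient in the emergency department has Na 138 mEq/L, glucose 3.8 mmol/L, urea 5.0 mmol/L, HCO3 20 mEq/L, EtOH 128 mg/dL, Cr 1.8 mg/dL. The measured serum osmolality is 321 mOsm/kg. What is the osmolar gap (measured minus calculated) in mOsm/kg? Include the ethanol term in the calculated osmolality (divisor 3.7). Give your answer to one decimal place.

Calculated osmolality = 2·Na + glucose + urea + ethanol/3.7
= 2·138 + 3.8 + 5 + 128/3.7
= 276 + 3.80 + 5 + 34.59
= 319.39 mOsm/kg ≈ 319.4 mOsm/kg
Osmolar gap = measured − calculated = 321 − 319.4 = 1.6 mOsm/kg

1.6 mOsm/kg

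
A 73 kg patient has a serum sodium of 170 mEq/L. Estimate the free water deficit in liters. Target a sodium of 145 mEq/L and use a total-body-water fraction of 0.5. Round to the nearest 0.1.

TBW = 0.5 · 73 = 36.5 L
Free water deficit = TBW · (Na/145 − 1)
= 36.5 · (170/145 − 1)
= 36.5 · 0.1724
= 6.29 L

6.3 L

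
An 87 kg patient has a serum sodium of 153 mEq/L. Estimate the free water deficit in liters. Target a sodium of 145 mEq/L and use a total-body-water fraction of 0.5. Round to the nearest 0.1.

TBW = 0.5 · 87 = 43.5 L
Free water deficit = TBW · (Na/145 − 1)
= 43.5 · (153/145 − 1)
= 43.5 · 0.0552
= 2.4 L

2.4 L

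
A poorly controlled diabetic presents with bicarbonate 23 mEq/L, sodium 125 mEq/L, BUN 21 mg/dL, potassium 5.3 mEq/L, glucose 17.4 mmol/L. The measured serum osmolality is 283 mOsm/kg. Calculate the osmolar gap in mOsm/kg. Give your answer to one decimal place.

Calculated osmolality = 2·Na + glucose + BUN/2.8
= 2·125 + 17.4 + 21/2.8
= 250 + 17.40 + 7.50
= 274.9 mOsm/kg ≈ 274.9 mOsm/kg
Osmolar gap = measured − calculated = 283 − 274.9 = 8.1 mOsm/kg

8.1 mOsm/kg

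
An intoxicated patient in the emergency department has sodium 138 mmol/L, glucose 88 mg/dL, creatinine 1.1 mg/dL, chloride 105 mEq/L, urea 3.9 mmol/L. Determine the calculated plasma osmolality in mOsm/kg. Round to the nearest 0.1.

Calculated osmolality = 2·Na + glucose/18 + urea
= 2·138 + 88/18 + 3.9
= 276 + 4.89 + 3.90
= 284.79 mOsm/kg

284.8 mOsm/kg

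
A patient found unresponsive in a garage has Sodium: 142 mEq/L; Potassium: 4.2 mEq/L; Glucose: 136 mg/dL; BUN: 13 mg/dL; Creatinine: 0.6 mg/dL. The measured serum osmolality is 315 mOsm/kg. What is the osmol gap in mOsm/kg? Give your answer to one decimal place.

Calculated osmolality = 2·Na + glucose/18 + BUN/2.8
= 2·142 + 136/18 + 13/2.8
= 284 + 7.56 + 4.64
= 296.2 mOsm/kg ≈ 296.2 mOsm/kg
Osmolar gap = measured − calculated = 315 − 296.2 = 18.8 mOsm/kg

18.8 mOsm/kg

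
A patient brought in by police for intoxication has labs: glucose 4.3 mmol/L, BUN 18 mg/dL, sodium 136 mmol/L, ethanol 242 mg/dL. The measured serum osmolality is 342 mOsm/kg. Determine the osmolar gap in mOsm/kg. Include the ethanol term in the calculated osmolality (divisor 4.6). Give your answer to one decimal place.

6.7 mOsm/kg

Calculated osmolality = 2·Na + glucose + BUN/2.8 + ethanol/4.6
= 2·136 + 4.3 + 18/2.8 + 242/4.6
= 272 + 4.30 + 6.43 + 52.61
= 335.34 mOsm/kg ≈ 335.3 mOsm/kg
Osmolar gap = measured − calculated = 342 − 335.3 = 6.7 mOsm/kg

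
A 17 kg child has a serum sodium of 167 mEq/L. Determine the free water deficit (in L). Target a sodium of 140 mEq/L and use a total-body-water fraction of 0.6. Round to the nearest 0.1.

TBW = 0.6 · 17 = 10.2 L
Free water deficit = TBW · (Na/140 − 1)
= 10.2 · (167/140 − 1)
= 10.2 · 0.1929
= 1.97 L

2.0 L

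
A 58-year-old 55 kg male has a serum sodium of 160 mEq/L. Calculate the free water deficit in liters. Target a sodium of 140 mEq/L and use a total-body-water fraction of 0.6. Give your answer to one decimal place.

TBW = 0.6 · 55 = 33 L
Free water deficit = TBW · (Na/140 − 1)
= 33 · (160/140 − 1)
= 33 · 0.1429
= 4.72 L

4.7 L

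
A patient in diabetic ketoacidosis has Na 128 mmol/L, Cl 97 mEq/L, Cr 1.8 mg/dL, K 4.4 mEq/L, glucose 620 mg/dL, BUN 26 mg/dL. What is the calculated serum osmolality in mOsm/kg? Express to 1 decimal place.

299.7 mOsm/kg

Calculated osmolality = 2·Na + glucose/18 + BUN/2.8
= 2·128 + 620/18 + 26/2.8
= 256 + 34.44 + 9.29
= 299.73 mOsm/kg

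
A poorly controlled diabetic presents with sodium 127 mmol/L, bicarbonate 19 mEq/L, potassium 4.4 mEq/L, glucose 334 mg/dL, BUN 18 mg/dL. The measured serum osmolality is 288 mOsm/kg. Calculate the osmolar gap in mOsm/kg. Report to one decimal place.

9.0 mOsm/kg

Calculated osmolality = 2·Na + glucose/18 + BUN/2.8
= 2·127 + 334/18 + 18/2.8
= 254 + 18.56 + 6.43
= 278.99 mOsm/kg ≈ 279.0 mOsm/kg
Osmolar gap = measured − calculated = 288 − 279.0 = 9.0 mOsm/kg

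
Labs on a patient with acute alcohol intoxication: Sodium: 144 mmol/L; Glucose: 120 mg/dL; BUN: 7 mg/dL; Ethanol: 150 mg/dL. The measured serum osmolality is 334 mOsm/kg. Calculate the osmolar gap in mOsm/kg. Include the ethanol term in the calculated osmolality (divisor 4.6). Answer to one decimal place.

4.2 mOsm/kg

Calculated osmolality = 2·Na + glucose/18 + BUN/2.8 + ethanol/4.6
= 2·144 + 120/18 + 7/2.8 + 150/4.6
= 288 + 6.67 + 2.50 + 32.61
= 329.78 mOsm/kg ≈ 329.8 mOsm/kg
Osmolar gap = measured − calculated = 334 − 329.8 = 4.2 mOsm/kg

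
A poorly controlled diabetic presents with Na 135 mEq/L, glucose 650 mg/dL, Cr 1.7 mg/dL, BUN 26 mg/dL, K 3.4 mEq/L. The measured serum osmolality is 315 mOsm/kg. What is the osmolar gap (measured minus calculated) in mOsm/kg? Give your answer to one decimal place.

Calculated osmolality = 2·Na + glucose/18 + BUN/2.8
= 2·135 + 650/18 + 26/2.8
= 270 + 36.11 + 9.29
= 315.4 mOsm/kg ≈ 315.4 mOsm/kg
Osmolar gap = measured − calculated = 315 − 315.4 = -0.4 mOsm/kg

-0.4 mOsm/kg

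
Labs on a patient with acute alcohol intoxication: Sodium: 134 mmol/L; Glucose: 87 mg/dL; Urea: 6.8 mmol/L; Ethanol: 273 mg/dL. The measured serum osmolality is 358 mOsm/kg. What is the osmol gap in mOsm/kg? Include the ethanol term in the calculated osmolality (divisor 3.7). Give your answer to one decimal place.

Calculated osmolality = 2·Na + glucose/18 + urea + ethanol/3.7
= 2·134 + 87/18 + 6.8 + 273/3.7
= 268 + 4.83 + 6.80 + 73.78
= 353.41 mOsm/kg ≈ 353.4 mOsm/kg
Osmolar gap = measured − calculated = 358 − 353.4 = 4.6 mOsm/kg

4.6 mOsm/kg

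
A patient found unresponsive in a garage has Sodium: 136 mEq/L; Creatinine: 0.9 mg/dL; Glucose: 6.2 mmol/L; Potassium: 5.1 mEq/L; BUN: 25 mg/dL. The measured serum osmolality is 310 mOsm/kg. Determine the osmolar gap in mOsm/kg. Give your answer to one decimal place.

Calculated osmolality = 2·Na + glucose + BUN/2.8
= 2·136 + 6.2 + 25/2.8
= 272 + 6.20 + 8.93
= 287.13 mOsm/kg ≈ 287.1 mOsm/kg
Osmolar gap = measured − calculated = 310 − 287.1 = 22.9 mOsm/kg

22.9 mOsm/kg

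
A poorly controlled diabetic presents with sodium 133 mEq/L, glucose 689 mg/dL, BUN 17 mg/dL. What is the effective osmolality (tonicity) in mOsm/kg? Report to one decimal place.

Effective osmolality excludes urea (freely permeant across cell membranes):
2·Na + glucose/18
= 2·133 + 689/18
= 266 + 38.28
= 304.28 mOsm/kg

304.3 mOsm/kg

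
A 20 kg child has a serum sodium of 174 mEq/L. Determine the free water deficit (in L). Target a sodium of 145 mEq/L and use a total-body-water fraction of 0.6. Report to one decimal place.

TBW = 0.6 · 20 = 12 L
Free water deficit = TBW · (Na/145 − 1)
= 12 · (174/145 − 1)
= 12 · 0.2
= 2.4 L

2.4 L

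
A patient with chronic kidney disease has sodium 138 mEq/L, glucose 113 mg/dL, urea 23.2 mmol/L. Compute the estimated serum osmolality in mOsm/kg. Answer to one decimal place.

Calculated osmolality = 2·Na + glucose/18 + urea
= 2·138 + 113/18 + 23.2
= 276 + 6.28 + 23.20
= 305.48 mOsm/kg

305.5 mOsm/kg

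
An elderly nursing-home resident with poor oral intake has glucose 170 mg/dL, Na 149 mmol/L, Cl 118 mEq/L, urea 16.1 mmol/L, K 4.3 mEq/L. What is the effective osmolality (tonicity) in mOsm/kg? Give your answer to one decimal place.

Effective osmolality excludes urea (freely permeant across cell membranes):
2·Na + glucose/18
= 2·149 + 170/18
= 298 + 9.44
= 307.44 mOsm/kg

307.4 mOsm/kg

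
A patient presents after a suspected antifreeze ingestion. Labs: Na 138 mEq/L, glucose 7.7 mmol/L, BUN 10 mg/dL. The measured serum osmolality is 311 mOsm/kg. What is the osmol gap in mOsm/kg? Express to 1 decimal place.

Calculated osmolality = 2·Na + glucose + BUN/2.8
= 2·138 + 7.7 + 10/2.8
= 276 + 7.70 + 3.57
= 287.27 mOsm/kg ≈ 287.3 mOsm/kg
Osmolar gap = measured − calculated = 311 − 287.3 = 23.7 mOsm/kg

23.7 mOsm/kg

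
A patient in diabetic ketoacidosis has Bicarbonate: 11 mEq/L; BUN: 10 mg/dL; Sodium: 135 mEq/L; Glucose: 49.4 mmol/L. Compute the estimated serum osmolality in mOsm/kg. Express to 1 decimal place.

Calculated osmolality = 2·Na + glucose + BUN/2.8
= 2·135 + 49.4 + 10/2.8
= 270 + 49.40 + 3.57
= 322.97 mOsm/kg

323.0 mOsm/kg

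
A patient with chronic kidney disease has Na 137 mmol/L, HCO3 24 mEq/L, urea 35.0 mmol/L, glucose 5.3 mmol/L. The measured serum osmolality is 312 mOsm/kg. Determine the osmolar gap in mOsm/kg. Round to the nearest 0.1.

-2.3 mOsm/kg

Calculated osmolality = 2·Na + glucose + urea
= 2·137 + 5.3 + 35
= 274 + 5.30 + 35
= 314.3 mOsm/kg ≈ 314.3 mOsm/kg
Osmolar gap = measured − calculated = 312 − 314.3 = -2.3 mOsm/kg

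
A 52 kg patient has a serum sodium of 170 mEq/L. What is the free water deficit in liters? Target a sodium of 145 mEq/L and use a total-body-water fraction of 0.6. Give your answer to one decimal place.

5.4 L

TBW = 0.6 · 52 = 31.2 L
Free water deficit = TBW · (Na/145 − 1)
= 31.2 · (170/145 − 1)
= 31.2 · 0.1724
= 5.38 L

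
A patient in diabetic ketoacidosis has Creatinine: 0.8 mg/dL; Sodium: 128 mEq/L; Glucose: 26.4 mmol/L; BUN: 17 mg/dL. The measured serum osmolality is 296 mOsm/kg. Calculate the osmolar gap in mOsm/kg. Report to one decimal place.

Calculated osmolality = 2·Na + glucose + BUN/2.8
= 2·128 + 26.4 + 17/2.8
= 256 + 26.40 + 6.07
= 288.47 mOsm/kg ≈ 288.5 mOsm/kg
Osmolar gap = measured − calculated = 296 − 288.5 = 7.5 mOsm/kg

7.5 mOsm/kg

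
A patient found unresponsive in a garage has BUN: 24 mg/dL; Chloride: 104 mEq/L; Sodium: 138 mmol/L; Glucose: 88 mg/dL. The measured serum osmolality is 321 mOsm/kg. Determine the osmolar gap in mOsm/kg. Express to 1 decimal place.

Calculated osmolality = 2·Na + glucose/18 + BUN/2.8
= 2·138 + 88/18 + 24/2.8
= 276 + 4.89 + 8.57
= 289.46 mOsm/kg ≈ 289.5 mOsm/kg
Osmolar gap = measured − calculated = 321 − 289.5 = 31.5 mOsm/kg

31.5 mOsm/kg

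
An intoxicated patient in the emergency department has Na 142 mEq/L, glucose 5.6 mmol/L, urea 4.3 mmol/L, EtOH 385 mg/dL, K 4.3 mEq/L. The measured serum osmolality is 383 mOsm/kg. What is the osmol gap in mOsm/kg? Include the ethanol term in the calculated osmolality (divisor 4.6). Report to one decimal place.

5.4 mOsm/kg

Calculated osmolality = 2·Na + glucose + urea + ethanol/4.6
= 2·142 + 5.6 + 4.3 + 385/4.6
= 284 + 5.60 + 4.30 + 83.70
= 377.6 mOsm/kg ≈ 377.6 mOsm/kg
Osmolar gap = measured − calculated = 383 − 377.6 = 5.4 mOsm/kg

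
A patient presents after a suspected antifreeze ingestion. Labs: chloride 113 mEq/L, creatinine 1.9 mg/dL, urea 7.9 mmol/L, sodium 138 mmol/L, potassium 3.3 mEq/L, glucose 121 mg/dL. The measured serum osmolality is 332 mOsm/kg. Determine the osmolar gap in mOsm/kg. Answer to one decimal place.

Calculated osmolality = 2·Na + glucose/18 + urea
= 2·138 + 121/18 + 7.9
= 276 + 6.72 + 7.90
= 290.62 mOsm/kg ≈ 290.6 mOsm/kg
Osmolar gap = measured − calculated = 332 − 290.6 = 41.4 mOsm/kg

41.4 mOsm/kg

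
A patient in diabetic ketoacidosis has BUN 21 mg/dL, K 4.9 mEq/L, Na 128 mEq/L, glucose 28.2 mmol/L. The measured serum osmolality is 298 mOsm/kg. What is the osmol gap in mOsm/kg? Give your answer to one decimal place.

Calculated osmolality = 2·Na + glucose + BUN/2.8
= 2·128 + 28.2 + 21/2.8
= 256 + 28.20 + 7.50
= 291.7 mOsm/kg ≈ 291.7 mOsm/kg
Osmolar gap = measured − calculated = 298 − 291.7 = 6.3 mOsm/kg

6.3 mOsm/kg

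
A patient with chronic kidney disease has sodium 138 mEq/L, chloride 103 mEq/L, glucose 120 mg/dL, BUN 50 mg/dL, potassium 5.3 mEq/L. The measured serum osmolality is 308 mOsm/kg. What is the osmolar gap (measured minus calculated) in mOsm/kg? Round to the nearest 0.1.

Calculated osmolality = 2·Na + glucose/18 + BUN/2.8
= 2·138 + 120/18 + 50/2.8
= 276 + 6.67 + 17.86
= 300.53 mOsm/kg ≈ 300.5 mOsm/kg
Osmolar gap = measured − calculated = 308 − 300.5 = 7.5 mOsm/kg

7.5 mOsm/kg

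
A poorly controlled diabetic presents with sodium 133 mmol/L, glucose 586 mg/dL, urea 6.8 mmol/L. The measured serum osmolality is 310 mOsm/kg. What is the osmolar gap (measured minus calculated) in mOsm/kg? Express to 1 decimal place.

4.6 mOsm/kg

Calculated osmolality = 2·Na + glucose/18 + urea
= 2·133 + 586/18 + 6.8
= 266 + 32.56 + 6.80
= 305.36 mOsm/kg ≈ 305.4 mOsm/kg
Osmolar gap = measured − calculated = 310 − 305.4 = 4.6 mOsm/kg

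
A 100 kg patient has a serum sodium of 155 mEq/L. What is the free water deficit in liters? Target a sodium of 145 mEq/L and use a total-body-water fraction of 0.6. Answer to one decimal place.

TBW = 0.6 · 100 = 60 L
Free water deficit = TBW · (Na/145 − 1)
= 60 · (155/145 − 1)
= 60 · 0.069
= 4.14 L

4.1 L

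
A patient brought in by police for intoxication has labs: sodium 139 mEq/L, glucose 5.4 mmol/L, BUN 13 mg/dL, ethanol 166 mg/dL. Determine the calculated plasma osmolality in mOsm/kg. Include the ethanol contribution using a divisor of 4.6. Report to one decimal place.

Calculated osmolality = 2·Na + glucose + BUN/2.8 + ethanol/4.6
= 2·139 + 5.4 + 13/2.8 + 166/4.6
= 278 + 5.40 + 4.64 + 36.09
= 324.13 mOsm/kg

324.1 mOsm/kg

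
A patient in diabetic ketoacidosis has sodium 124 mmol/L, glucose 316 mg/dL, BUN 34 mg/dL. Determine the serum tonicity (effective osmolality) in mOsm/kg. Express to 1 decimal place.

265.6 mOsm/kg

Effective osmolality excludes urea (freely permeant across cell membranes):
2·Na + glucose/18
= 2·124 + 316/18
= 248 + 17.56
= 265.56 mOsm/kg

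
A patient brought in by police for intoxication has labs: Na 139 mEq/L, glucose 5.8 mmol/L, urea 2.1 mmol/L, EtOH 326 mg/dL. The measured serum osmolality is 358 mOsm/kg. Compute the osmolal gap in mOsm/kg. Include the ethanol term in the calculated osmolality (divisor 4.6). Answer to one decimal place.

Calculated osmolality = 2·Na + glucose + urea + ethanol/4.6
= 2·139 + 5.8 + 2.1 + 326/4.6
= 278 + 5.80 + 2.10 + 70.87
= 356.77 mOsm/kg ≈ 356.8 mOsm/kg
Osmolar gap = measured − calculated = 358 − 356.8 = 1.2 mOsm/kg

1.2 mOsm/kg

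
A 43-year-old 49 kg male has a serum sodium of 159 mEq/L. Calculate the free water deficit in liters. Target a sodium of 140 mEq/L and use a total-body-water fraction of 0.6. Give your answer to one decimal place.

4.0 L

TBW = 0.6 · 49 = 29.4 L
Free water deficit = TBW · (Na/140 − 1)
= 29.4 · (159/140 − 1)
= 29.4 · 0.1357
= 3.99 L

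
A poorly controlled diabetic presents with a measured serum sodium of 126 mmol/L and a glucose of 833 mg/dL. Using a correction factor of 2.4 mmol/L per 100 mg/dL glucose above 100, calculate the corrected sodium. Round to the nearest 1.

144 mmol/L

Corrected Na = measured Na + 2.4 · (glucose − 100)/100
= 126 + 2.4 · (833 − 100)/100
= 126 + 17.6
= 143.6 mmol/L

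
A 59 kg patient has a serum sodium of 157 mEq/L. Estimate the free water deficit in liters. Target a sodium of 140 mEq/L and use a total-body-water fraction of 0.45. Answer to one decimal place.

TBW = 0.45 · 59 = 26.55 L
Free water deficit = TBW · (Na/140 − 1)
= 26.55 · (157/140 − 1)
= 26.55 · 0.1214
= 3.22 L

3.2 L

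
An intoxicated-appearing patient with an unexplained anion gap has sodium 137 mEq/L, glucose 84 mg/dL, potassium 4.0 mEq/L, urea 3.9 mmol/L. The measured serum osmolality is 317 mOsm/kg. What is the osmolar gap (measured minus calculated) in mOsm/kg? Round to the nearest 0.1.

Calculated osmolality = 2·Na + glucose/18 + urea
= 2·137 + 84/18 + 3.9
= 274 + 4.67 + 3.90
= 282.57 mOsm/kg ≈ 282.6 mOsm/kg
Osmolar gap = measured − calculated = 317 − 282.6 = 34.4 mOsm/kg

34.4 mOsm/kg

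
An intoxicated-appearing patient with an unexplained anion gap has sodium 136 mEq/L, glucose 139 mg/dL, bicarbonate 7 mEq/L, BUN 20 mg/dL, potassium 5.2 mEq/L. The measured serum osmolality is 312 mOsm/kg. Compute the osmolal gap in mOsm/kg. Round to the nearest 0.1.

Calculated osmolality = 2·Na + glucose/18 + BUN/2.8
= 2·136 + 139/18 + 20/2.8
= 272 + 7.72 + 7.14
= 286.86 mOsm/kg ≈ 286.9 mOsm/kg
Osmolar gap = measured − calculated = 312 − 286.9 = 25.1 mOsm/kg

25.1 mOsm/kg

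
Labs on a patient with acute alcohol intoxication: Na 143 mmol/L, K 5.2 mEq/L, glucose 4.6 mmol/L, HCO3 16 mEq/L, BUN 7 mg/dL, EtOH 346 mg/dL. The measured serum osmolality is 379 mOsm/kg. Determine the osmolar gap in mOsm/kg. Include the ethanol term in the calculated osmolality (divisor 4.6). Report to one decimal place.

10.7 mOsm/kg

Calculated osmolality = 2·Na + glucose + BUN/2.8 + ethanol/4.6
= 2·143 + 4.6 + 7/2.8 + 346/4.6
= 286 + 4.60 + 2.50 + 75.22
= 368.32 mOsm/kg ≈ 368.3 mOsm/kg
Osmolar gap = measured − calculated = 379 − 368.3 = 10.7 mOsm/kg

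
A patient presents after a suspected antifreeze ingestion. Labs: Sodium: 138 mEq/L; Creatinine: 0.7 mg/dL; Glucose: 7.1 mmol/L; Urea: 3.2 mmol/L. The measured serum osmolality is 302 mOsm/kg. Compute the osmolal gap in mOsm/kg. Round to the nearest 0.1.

15.7 mOsm/kg

Calculated osmolality = 2·Na + glucose + urea
= 2·138 + 7.1 + 3.2
= 276 + 7.10 + 3.20
= 286.3 mOsm/kg ≈ 286.3 mOsm/kg
Osmolar gap = measured − calculated = 302 − 286.3 = 15.7 mOsm/kg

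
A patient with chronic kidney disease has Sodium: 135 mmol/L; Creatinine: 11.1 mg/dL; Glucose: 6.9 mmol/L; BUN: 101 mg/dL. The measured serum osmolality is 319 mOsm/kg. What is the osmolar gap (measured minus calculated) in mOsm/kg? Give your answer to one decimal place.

6.0 mOsm/kg

Calculated osmolality = 2·Na + glucose + BUN/2.8
= 2·135 + 6.9 + 101/2.8
= 270 + 6.90 + 36.07
= 312.97 mOsm/kg ≈ 313.0 mOsm/kg
Osmolar gap = measured − calculated = 319 − 313.0 = 6.0 mOsm/kg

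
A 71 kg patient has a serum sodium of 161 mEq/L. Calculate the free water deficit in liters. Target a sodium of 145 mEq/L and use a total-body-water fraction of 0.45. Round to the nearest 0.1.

TBW = 0.45 · 71 = 31.95 L
Free water deficit = TBW · (Na/145 − 1)
= 31.95 · (161/145 − 1)
= 31.95 · 0.1103
= 3.52 L

3.5 L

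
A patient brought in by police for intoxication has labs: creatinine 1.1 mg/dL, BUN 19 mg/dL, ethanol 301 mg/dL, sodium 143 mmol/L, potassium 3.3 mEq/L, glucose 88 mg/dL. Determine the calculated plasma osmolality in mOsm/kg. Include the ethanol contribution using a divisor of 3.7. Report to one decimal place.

379.0 mOsm/kg

Calculated osmolality = 2·Na + glucose/18 + BUN/2.8 + ethanol/3.7
= 2·143 + 88/18 + 19/2.8 + 301/3.7
= 286 + 4.89 + 6.79 + 81.35
= 379.03 mOsm/kg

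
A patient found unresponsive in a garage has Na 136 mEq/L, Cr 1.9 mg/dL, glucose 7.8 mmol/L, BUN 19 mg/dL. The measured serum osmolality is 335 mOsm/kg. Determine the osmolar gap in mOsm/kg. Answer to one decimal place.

48.4 mOsm/kg

Calculated osmolality = 2·Na + glucose + BUN/2.8
= 2·136 + 7.8 + 19/2.8
= 272 + 7.80 + 6.79
= 286.59 mOsm/kg ≈ 286.6 mOsm/kg
Osmolar gap = measured − calculated = 335 − 286.6 = 48.4 mOsm/kg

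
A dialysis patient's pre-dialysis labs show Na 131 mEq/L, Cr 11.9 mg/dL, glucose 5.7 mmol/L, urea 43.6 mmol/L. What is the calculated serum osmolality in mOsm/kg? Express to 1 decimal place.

311.3 mOsm/kg

Calculated osmolality = 2·Na + glucose + urea
= 2·131 + 5.7 + 43.6
= 262 + 5.70 + 43.60
= 311.3 mOsm/kg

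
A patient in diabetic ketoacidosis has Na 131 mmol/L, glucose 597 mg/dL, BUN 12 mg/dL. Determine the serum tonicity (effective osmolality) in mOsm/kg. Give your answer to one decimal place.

Effective osmolality excludes urea (freely permeant across cell membranes):
2·Na + glucose/18
= 2·131 + 597/18
= 262 + 33.17
= 295.17 mOsm/kg

295.2 mOsm/kg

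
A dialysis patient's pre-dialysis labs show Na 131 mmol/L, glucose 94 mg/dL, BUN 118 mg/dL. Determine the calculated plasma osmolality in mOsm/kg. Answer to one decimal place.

309.4 mOsm/kg

Calculated osmolality = 2·Na + glucose/18 + BUN/2.8
= 2·131 + 94/18 + 118/2.8
= 262 + 5.22 + 42.14
= 309.36 mOsm/kg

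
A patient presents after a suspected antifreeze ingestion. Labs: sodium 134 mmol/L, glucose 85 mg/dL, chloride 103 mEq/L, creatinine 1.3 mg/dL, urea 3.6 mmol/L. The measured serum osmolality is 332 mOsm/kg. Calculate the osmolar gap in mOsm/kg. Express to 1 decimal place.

Calculated osmolality = 2·Na + glucose/18 + urea
= 2·134 + 85/18 + 3.6
= 268 + 4.72 + 3.60
= 276.32 mOsm/kg ≈ 276.3 mOsm/kg
Osmolar gap = measured − calculated = 332 − 276.3 = 55.7 mOsm/kg

55.7 mOsm/kg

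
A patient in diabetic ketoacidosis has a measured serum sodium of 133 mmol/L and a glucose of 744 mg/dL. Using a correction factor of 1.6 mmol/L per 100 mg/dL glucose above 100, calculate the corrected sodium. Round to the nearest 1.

Corrected Na = measured Na + 1.6 · (glucose − 100)/100
= 133 + 1.6 · (744 − 100)/100
= 133 + 10.3
= 143.3 mmol/L

143 mmol/L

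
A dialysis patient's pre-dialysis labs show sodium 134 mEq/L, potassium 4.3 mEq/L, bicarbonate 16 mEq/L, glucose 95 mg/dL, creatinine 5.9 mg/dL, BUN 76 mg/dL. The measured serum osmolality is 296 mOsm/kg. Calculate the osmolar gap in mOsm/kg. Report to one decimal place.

-4.4 mOsm/kg

Calculated osmolality = 2·Na + glucose/18 + BUN/2.8
= 2·134 + 95/18 + 76/2.8
= 268 + 5.28 + 27.14
= 300.42 mOsm/kg ≈ 300.4 mOsm/kg
Osmolar gap = measured − calculated = 296 − 300.4 = -4.4 mOsm/kg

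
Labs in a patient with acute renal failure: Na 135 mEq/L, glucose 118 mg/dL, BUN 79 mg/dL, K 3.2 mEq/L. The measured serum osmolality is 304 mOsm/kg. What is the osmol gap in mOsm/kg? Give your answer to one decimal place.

-0.8 mOsm/kg

Calculated osmolality = 2·Na + glucose/18 + BUN/2.8
= 2·135 + 118/18 + 79/2.8
= 270 + 6.56 + 28.21
= 304.77 mOsm/kg ≈ 304.8 mOsm/kg
Osmolar gap = measured − calculated = 304 − 304.8 = -0.8 mOsm/kg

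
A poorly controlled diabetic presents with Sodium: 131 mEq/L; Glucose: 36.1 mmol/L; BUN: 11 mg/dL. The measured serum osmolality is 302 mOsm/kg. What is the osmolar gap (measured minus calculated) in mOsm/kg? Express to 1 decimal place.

Calculated osmolality = 2·Na + glucose + BUN/2.8
= 2·131 + 36.1 + 11/2.8
= 262 + 36.10 + 3.93
= 302.03 mOsm/kg ≈ 302.0 mOsm/kg
Osmolar gap = measured − calculated = 302 − 302.0 = 0.0 mOsm/kg

0.0 mOsm/kg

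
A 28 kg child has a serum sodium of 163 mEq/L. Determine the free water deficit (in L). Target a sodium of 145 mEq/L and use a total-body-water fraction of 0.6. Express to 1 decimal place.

2.1 L

TBW = 0.6 · 28 = 16.8 L
Free water deficit = TBW · (Na/145 − 1)
= 16.8 · (163/145 − 1)
= 16.8 · 0.1241
= 2.08 L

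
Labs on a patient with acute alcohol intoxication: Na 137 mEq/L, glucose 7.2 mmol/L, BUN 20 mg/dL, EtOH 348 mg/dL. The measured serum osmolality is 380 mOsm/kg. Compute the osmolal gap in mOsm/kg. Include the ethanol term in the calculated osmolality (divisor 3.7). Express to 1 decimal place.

Calculated osmolality = 2·Na + glucose + BUN/2.8 + ethanol/3.7
= 2·137 + 7.2 + 20/2.8 + 348/3.7
= 274 + 7.20 + 7.14 + 94.05
= 382.39 mOsm/kg ≈ 382.4 mOsm/kg
Osmolar gap = measured − calculated = 380 − 382.4 = -2.4 mOsm/kg

-2.4 mOsm/kg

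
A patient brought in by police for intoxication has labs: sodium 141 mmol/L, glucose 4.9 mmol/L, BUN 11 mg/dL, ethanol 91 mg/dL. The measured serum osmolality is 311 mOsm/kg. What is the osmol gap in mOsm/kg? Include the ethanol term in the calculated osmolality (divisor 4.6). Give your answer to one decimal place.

Calculated osmolality = 2·Na + glucose + BUN/2.8 + ethanol/4.6
= 2·141 + 4.9 + 11/2.8 + 91/4.6
= 282 + 4.90 + 3.93 + 19.78
= 310.61 mOsm/kg ≈ 310.6 mOsm/kg
Osmolar gap = measured − calculated = 311 − 310.6 = 0.4 mOsm/kg

0.4 mOsm/kg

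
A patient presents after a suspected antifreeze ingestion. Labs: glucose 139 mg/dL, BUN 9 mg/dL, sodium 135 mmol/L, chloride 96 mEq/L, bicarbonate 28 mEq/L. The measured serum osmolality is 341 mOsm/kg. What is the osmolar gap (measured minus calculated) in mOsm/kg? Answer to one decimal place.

Calculated osmolality = 2·Na + glucose/18 + BUN/2.8
= 2·135 + 139/18 + 9/2.8
= 270 + 7.72 + 3.21
= 280.93 mOsm/kg ≈ 280.9 mOsm/kg
Osmolar gap = measured − calculated = 341 − 280.9 = 60.1 mOsm/kg

60.1 mOsm/kg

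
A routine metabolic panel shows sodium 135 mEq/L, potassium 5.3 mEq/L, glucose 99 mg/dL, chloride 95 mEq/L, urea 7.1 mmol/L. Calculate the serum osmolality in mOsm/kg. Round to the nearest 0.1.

282.6 mOsm/kg

Calculated osmolality = 2·Na + glucose/18 + urea
= 2·135 + 99/18 + 7.1
= 270 + 5.50 + 7.10
= 282.6 mOsm/kg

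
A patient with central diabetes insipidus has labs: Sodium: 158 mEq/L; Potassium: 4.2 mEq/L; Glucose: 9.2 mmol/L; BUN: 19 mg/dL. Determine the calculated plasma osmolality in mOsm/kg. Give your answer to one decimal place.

332.0 mOsm/kg

Calculated osmolality = 2·Na + glucose + BUN/2.8
= 2·158 + 9.2 + 19/2.8
= 316 + 9.20 + 6.79
= 331.99 mOsm/kg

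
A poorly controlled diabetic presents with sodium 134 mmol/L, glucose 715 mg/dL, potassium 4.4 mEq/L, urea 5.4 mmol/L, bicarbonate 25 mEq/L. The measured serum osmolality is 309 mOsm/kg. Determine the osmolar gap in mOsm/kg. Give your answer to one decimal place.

Calculated osmolality = 2·Na + glucose/18 + urea
= 2·134 + 715/18 + 5.4
= 268 + 39.72 + 5.40
= 313.12 mOsm/kg ≈ 313.1 mOsm/kg
Osmolar gap = measured − calculated = 309 − 313.1 = -4.1 mOsm/kg

-4.1 mOsm/kg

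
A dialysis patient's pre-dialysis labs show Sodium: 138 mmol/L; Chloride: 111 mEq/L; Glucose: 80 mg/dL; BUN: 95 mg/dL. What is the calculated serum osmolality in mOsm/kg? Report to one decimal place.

Calculated osmolality = 2·Na + glucose/18 + BUN/2.8
= 2·138 + 80/18 + 95/2.8
= 276 + 4.44 + 33.93
= 314.37 mOsm/kg

314.4 mOsm/kg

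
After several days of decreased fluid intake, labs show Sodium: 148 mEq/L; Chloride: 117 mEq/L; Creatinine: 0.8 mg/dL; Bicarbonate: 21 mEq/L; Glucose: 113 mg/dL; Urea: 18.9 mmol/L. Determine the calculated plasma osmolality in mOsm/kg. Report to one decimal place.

321.2 mOsm/kg

Calculated osmolality = 2·Na + glucose/18 + urea
= 2·148 + 113/18 + 18.9
= 296 + 6.28 + 18.90
= 321.18 mOsm/kg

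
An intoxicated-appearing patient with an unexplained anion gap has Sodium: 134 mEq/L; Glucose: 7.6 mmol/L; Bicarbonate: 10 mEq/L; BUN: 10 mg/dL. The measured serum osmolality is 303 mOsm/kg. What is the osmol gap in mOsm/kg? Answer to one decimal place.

23.8 mOsm/kg

Calculated osmolality = 2·Na + glucose + BUN/2.8
= 2·134 + 7.6 + 10/2.8
= 268 + 7.60 + 3.57
= 279.17 mOsm/kg ≈ 279.2 mOsm/kg
Osmolar gap = measured − calculated = 303 − 279.2 = 23.8 mOsm/kg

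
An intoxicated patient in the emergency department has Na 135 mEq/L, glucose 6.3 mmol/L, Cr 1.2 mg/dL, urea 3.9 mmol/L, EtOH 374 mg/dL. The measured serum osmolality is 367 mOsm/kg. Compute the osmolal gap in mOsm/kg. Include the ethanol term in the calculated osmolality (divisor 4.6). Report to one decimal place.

5.5 mOsm/kg

Calculated osmolality = 2·Na + glucose + urea + ethanol/4.6
= 2·135 + 6.3 + 3.9 + 374/4.6
= 270 + 6.30 + 3.90 + 81.30
= 361.5 mOsm/kg ≈ 361.5 mOsm/kg
Osmolar gap = measured − calculated = 367 − 361.5 = 5.5 mOsm/kg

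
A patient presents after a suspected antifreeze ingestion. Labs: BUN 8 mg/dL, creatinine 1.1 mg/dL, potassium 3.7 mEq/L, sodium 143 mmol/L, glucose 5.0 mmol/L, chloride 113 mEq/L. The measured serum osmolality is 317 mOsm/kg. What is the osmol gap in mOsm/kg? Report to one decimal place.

Calculated osmolality = 2·Na + glucose + BUN/2.8
= 2·143 + 5 + 8/2.8
= 286 + 5 + 2.86
= 293.86 mOsm/kg ≈ 293.9 mOsm/kg
Osmolar gap = measured − calculated = 317 − 293.9 = 23.1 mOsm/kg

23.1 mOsm/kg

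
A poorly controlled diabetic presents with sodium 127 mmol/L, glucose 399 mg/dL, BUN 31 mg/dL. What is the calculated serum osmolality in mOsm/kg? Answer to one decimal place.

Calculated osmolality = 2·Na + glucose/18 + BUN/2.8
= 2·127 + 399/18 + 31/2.8
= 254 + 22.17 + 11.07
= 287.24 mOsm/kg

287.2 mOsm/kg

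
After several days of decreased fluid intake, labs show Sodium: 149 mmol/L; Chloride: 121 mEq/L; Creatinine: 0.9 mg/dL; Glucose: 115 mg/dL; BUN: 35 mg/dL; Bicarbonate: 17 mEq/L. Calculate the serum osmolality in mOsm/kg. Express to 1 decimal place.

316.9 mOsm/kg

Calculated osmolality = 2·Na + glucose/18 + BUN/2.8
= 2·149 + 115/18 + 35/2.8
= 298 + 6.39 + 12.50
= 316.89 mOsm/kg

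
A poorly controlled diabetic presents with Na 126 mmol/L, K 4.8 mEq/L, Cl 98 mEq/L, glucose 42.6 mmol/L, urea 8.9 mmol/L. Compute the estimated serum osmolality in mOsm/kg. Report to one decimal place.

Calculated osmolality = 2·Na + glucose + urea
= 2·126 + 42.6 + 8.9
= 252 + 42.60 + 8.90
= 303.5 mOsm/kg

303.5 mOsm/kg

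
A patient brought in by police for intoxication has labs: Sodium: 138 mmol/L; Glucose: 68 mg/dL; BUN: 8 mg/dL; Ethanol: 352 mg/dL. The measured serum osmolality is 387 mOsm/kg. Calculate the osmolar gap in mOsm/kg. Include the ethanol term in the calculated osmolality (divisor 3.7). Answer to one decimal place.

9.2 mOsm/kg

Calculated osmolality = 2·Na + glucose/18 + BUN/2.8 + ethanol/3.7
= 2·138 + 68/18 + 8/2.8 + 352/3.7
= 276 + 3.78 + 2.86 + 95.14
= 377.78 mOsm/kg ≈ 377.8 mOsm/kg
Osmolar gap = measured − calculated = 387 − 377.8 = 9.2 mOsm/kg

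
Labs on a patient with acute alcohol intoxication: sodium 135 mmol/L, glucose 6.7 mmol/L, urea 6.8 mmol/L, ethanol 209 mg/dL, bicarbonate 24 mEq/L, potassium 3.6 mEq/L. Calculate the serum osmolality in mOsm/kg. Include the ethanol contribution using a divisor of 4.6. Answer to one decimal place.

328.9 mOsm/kg

Calculated osmolality = 2·Na + glucose + urea + ethanol/4.6
= 2·135 + 6.7 + 6.8 + 209/4.6
= 270 + 6.70 + 6.80 + 45.43
= 328.93 mOsm/kg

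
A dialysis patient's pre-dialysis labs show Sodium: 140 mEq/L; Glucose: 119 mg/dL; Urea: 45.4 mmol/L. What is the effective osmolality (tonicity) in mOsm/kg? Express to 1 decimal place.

Effective osmolality excludes urea (freely permeant across cell membranes):
2·Na + glucose/18
= 2·140 + 119/18
= 280 + 6.61
= 286.61 mOsm/kg

286.6 mOsm/kg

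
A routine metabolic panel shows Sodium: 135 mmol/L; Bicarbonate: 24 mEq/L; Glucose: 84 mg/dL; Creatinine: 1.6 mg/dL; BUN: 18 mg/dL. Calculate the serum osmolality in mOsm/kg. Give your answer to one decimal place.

Calculated osmolality = 2·Na + glucose/18 + BUN/2.8
= 2·135 + 84/18 + 18/2.8
= 270 + 4.67 + 6.43
= 281.1 mOsm/kg

281.1 mOsm/kg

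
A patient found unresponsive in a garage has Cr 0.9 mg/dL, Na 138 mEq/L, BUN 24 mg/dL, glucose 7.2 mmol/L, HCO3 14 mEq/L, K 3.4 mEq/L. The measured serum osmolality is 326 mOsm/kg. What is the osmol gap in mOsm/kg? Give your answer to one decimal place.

34.2 mOsm/kg

Calculated osmolality = 2·Na + glucose + BUN/2.8
= 2·138 + 7.2 + 24/2.8
= 276 + 7.20 + 8.57
= 291.77 mOsm/kg ≈ 291.8 mOsm/kg
Osmolar gap = measured − calculated = 326 − 291.8 = 34.2 mOsm/kg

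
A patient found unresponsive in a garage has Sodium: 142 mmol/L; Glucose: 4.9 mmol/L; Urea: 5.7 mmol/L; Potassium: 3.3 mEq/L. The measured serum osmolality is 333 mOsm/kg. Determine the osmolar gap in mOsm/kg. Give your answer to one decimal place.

38.4 mOsm/kg

Calculated osmolality = 2·Na + glucose + urea
= 2·142 + 4.9 + 5.7
= 284 + 4.90 + 5.70
= 294.6 mOsm/kg ≈ 294.6 mOsm/kg
Osmolar gap = measured − calculated = 333 − 294.6 = 38.4 mOsm/kg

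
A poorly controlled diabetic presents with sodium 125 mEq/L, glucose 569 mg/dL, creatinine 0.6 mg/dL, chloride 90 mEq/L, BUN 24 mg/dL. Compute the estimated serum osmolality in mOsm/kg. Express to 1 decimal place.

Calculated osmolality = 2·Na + glucose/18 + BUN/2.8
= 2·125 + 569/18 + 24/2.8
= 250 + 31.61 + 8.57
= 290.18 mOsm/kg

290.2 mOsm/kg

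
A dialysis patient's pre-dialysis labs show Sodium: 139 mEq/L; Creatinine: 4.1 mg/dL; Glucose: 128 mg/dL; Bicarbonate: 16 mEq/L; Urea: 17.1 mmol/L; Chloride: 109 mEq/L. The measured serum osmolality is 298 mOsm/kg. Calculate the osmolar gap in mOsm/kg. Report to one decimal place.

-4.2 mOsm/kg

Calculated osmolality = 2·Na + glucose/18 + urea
= 2·139 + 128/18 + 17.1
= 278 + 7.11 + 17.10
= 302.21 mOsm/kg ≈ 302.2 mOsm/kg
Osmolar gap = measured − calculated = 298 − 302.2 = -4.2 mOsm/kg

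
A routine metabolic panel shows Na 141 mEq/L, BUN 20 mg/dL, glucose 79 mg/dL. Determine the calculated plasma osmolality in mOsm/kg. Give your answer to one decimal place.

Calculated osmolality = 2·Na + glucose/18 + BUN/2.8
= 2·141 + 79/18 + 20/2.8
= 282 + 4.39 + 7.14
= 293.53 mOsm/kg

293.5 mOsm/kg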